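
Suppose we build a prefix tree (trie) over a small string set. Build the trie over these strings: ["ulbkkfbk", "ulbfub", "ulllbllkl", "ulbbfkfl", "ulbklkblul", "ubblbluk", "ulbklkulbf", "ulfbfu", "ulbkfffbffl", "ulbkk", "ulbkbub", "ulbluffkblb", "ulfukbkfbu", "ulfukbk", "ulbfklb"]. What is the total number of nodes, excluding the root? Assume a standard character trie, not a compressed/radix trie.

72

Trace insertions, counting only characters that open a new branch:
  "ulbkkfbk" → 8 new (u, l, b, k, k, f, b, k)
  "ulbfub" → prefix "ulb" already present; 3 new (f, u, b)
  "ulllbllkl" → prefix "ul" already present; 7 new (l, l, b, l, l, k, l)
  "ulbbfkfl" → prefix "ulb" already present; 5 new (b, f, k, f, l)
  "ulbklkblul" → prefix "ulbk" already present; 6 new (l, k, b, l, u, l)
  "ubblbluk" → prefix "u" already present; 7 new (b, b, l, b, l, u, k)
  "ulbklkulbf" → prefix "ulbklk" already present; 4 new (u, l, b, f)
  "ulfbfu" → prefix "ul" already present; 4 new (f, b, f, u)
  "ulbkfffbffl" → prefix "ulbk" already present; 7 new (f, f, f, b, f, f, l)
  "ulbkk" → prefix "ulbkk" already present; 0 new (none)
  "ulbkbub" → prefix "ulbk" already present; 3 new (b, u, b)
  "ulbluffkblb" → prefix "ulb" already present; 8 new (l, u, f, f, k, b, l, b)
  "ulfukbkfbu" → prefix "ulf" already present; 7 new (u, k, b, k, f, b, u)
  "ulfukbk" → prefix "ulfukbk" already present; 0 new (none)
  "ulbfklb" → prefix "ulbf" already present; 3 new (k, l, b)
Total nodes = 8 + 3 + 7 + 5 + 6 + 7 + 4 + 4 + 7 + 0 + 3 + 8 + 7 + 0 + 3 = 72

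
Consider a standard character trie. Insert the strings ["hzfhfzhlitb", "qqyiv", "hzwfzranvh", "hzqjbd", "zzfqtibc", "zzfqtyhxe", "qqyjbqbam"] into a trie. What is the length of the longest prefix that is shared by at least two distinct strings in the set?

Equivalently: take the maximum, over all pairs, of their longest common prefix length.
e.g. "zzfqtibc" and "zzfqtyhxe" share the prefix "zzfqt" of length 5; no pair shares a longer one.
Longest shared-prefix length: 5

5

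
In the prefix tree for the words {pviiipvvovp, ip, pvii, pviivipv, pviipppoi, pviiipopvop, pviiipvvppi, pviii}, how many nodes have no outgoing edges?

A leaf is a node with no children — equivalently, the end of a word that is not a proper prefix of any other stored word.
Those words: "ip", "pviiipopvop", "pviiipvvovp", "pviiipvvppi", "pviipppoi", "pviivipv"
Leaf count: 6

6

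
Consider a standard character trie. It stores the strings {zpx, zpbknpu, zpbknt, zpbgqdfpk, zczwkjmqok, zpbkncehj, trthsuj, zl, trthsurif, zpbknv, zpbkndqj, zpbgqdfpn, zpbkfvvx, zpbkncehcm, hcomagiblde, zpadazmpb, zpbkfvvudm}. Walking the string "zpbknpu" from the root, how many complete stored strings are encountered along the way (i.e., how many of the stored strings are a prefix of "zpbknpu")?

Walk "zpbknpu" from the root; an end-of-word marker is hit whenever a stored word is a prefix of "zpbknpu".
Prefixes of the query that are stored words: "zpbknpu"
Count: 1

1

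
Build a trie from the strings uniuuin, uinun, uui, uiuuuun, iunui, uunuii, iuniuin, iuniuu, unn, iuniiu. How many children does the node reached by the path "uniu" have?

1

The children of the "uniu" node are the distinct next characters among strings starting with "uniu".
Characters that immediately follow "uniu" among the stored strings: {u}.
That node has 1 child edge.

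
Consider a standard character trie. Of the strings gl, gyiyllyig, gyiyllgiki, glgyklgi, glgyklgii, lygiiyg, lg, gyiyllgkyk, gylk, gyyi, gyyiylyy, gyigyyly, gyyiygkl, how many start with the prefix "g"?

Walk to "g"; the words in its subtree are exactly those with that prefix.
Matches: "gl", "glgyklgi", "glgyklgii", "gyigyyly", "gyiyllgiki", "gyiyllgkyk", "gyiyllyig", "gylk", "gyyi", "gyyiygkl", "gyyiylyy"
Count: 11

11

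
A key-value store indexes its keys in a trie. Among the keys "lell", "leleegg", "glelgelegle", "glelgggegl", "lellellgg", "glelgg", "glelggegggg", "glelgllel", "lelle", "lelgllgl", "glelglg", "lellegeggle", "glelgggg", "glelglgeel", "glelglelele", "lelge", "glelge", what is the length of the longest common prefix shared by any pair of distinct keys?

7

Look for the deepest trie node that still has at least two words in its subtree.
"glelgggegl" and "glelgggg" agree on "glelggg" (7 characters) before diverging; nothing deeper is shared.
Longest shared-prefix length: 7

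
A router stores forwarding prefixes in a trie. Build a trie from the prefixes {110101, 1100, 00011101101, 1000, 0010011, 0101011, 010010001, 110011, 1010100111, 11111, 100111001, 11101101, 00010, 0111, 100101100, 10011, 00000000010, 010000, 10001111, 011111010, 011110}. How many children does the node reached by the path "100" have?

Follow the path "100" to its node, then look at its outgoing edges.
Distinct next characters after "100": 0, 1.
That node has 2 child edges.

2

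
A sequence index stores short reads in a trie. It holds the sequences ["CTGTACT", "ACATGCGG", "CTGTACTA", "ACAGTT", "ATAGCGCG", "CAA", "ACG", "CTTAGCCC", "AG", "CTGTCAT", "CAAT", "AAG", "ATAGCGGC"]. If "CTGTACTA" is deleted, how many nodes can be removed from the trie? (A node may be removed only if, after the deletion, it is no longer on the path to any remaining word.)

1

Walk "CTGTACTA" from the leaf back toward the root, removing each node that no remaining word uses.
The suffix "A" (1 node) is used only by "CTGTACTA"; "CTGTACT" is itself a stored word, so pruning stops there.
Nodes removed: 1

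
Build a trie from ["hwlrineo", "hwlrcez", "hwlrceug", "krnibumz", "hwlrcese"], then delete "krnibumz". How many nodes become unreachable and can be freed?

8

After clearing the end-marker at "krnibumz", prune upward until reaching a node still needed by another word.
No other word shares any prefix with "krnibumz", so all 8 of its nodes go.
Nodes removed: 8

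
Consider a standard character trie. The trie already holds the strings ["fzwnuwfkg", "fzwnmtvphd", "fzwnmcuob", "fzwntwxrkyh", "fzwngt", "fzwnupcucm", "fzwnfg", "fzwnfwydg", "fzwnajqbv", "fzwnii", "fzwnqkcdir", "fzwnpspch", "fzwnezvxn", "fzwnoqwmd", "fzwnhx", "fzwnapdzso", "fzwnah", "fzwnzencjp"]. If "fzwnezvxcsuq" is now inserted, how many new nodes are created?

4

"fzwnezvx" is already a path in the trie; the remaining "csuq" must be added.
New nodes needed: |"fzwnezvxcsuq"| − 8 = 12 − 8 = 4.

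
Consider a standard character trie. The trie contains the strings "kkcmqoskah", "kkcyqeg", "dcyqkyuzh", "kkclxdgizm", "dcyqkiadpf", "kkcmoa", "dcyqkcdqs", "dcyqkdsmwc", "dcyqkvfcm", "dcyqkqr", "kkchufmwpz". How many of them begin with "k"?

5

Walk to "k"; the words in its subtree are exactly those with that prefix.
Matches: "kkchufmwpz", "kkclxdgizm", "kkcmoa", "kkcmqoskah", "kkcyqeg"
Count: 5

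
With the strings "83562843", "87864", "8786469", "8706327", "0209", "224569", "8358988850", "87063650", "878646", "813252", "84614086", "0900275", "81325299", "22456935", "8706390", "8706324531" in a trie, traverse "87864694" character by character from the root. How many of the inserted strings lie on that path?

Walk "87864694" from the root; an end-of-word marker is hit whenever a stored word is a prefix of "87864694".
Prefixes of the query that are stored words: "87864", "878646", "8786469"
Count: 3

3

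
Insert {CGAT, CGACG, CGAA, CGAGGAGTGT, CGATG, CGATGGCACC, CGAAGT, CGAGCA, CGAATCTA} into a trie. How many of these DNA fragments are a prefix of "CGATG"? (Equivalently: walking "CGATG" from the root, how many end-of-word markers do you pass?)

2

Walk "CGATG" from the root; an end-of-word marker is hit whenever a stored word is a prefix of "CGATG".
Prefixes of the query that are stored words: "CGAT", "CGATG"
Count: 2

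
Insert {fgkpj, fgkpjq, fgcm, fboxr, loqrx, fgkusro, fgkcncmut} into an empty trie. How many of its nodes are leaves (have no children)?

Leaves are exactly the stored words that no other stored word extends.
Those words: "fboxr", "fgcm", "fgkcncmut", "fgkpjq", "fgkusro", "loqrx"
Leaf count: 6

6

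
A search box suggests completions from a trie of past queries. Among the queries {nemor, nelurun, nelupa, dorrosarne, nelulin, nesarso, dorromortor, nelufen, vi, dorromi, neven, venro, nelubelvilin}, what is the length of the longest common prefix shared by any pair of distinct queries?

6

Look for the deepest trie node that still has at least two words in its subtree.
e.g. "dorromi" and "dorromortor" share the prefix "dorrom" of length 6; no pair shares a longer one.
Longest shared-prefix length: 6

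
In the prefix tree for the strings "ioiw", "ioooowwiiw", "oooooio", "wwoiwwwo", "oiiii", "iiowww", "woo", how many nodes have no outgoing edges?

A leaf is a node with no children — equivalently, the end of a word that is not a proper prefix of any other stored word.
Those words: "iiowww", "ioiw", "ioooowwiiw", "oiiii", "oooooio", "woo", "wwoiwwwo"
Leaf count: 7

7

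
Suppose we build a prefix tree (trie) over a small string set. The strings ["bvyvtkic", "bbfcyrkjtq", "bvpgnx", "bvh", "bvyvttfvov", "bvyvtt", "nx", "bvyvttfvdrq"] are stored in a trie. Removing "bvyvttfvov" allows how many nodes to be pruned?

After clearing the end-marker at "bvyvttfvov", prune upward until reaching a node still needed by another word.
The suffix "ov" (2 nodes) is used only by "bvyvttfvov"; the node for "bvyvttfv" still has the child "d", so pruning stops there.
Nodes removed: 2

2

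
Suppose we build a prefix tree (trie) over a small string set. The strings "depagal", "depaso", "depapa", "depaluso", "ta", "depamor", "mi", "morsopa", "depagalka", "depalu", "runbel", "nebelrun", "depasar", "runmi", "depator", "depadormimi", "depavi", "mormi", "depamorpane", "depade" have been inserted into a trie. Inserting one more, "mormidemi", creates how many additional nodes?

4

"mormi" is already a path in the trie; the remaining "demi" must be added.
So 9 − 5 = 4 new nodes.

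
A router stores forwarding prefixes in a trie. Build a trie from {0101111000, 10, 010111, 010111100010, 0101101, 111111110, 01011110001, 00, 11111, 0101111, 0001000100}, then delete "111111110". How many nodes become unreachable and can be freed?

4

Walk "111111110" from the leaf back toward the root, removing each node that no remaining word uses.
The suffix "1110" (4 nodes) is used only by "111111110"; "11111" is itself a stored word, so pruning stops there.
Nodes removed: 4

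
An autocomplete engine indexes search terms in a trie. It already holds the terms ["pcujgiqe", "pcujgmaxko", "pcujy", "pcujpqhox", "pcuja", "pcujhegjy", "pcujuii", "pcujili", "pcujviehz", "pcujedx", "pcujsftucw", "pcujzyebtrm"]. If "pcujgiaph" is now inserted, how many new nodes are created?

Walking "pcujgiaph" from the root, the first 6 characters ("pcujgi") follow existing edges; "a" is the first miss.
New nodes needed: |"pcujgiaph"| − 6 = 9 − 6 = 3.

3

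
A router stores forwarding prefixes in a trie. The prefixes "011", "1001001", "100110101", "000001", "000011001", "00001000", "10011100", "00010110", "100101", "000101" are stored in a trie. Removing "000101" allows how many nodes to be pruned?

Walk "000101" from the leaf back toward the root, removing each node that no remaining word uses.
Every node on "000101" is still needed (e.g. by "00010110"), so nothing is freed.
Nodes removed: 0

0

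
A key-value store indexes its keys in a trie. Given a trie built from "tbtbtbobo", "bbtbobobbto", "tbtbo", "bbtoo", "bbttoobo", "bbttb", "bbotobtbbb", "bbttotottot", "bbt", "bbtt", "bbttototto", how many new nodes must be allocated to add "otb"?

3

Nothing in the trie begins with "o"; the whole of "otb" is new.
3 − 0 = 3 new nodes.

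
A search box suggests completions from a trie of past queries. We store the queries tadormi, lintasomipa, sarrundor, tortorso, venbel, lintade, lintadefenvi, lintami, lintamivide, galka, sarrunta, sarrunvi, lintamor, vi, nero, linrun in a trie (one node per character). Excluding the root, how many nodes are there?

For each word, the new-node count is its length minus the longest prefix already in the trie:
  "tadormi" → 7 new (t, a, d, o, r, m, i)
  "lintasomipa" → 11 new (l, i, n, t, a, s, o, m, i, p, a)
  "sarrundor" → 9 new (s, a, r, r, u, n, d, o, r)
  "tortorso" → prefix "t" already present; 7 new (o, r, t, o, r, s, o)
  "venbel" → 6 new (v, e, n, b, e, l)
  "lintade" → prefix "linta" already present; 2 new (d, e)
  "lintadefenvi" → prefix "lintade" already present; 5 new (f, e, n, v, i)
  "lintami" → prefix "linta" already present; 2 new (m, i)
  "lintamivide" → prefix "lintami" already present; 4 new (v, i, d, e)
  "galka" → 5 new (g, a, l, k, a)
  "sarrunta" → prefix "sarrun" already present; 2 new (t, a)
  "sarrunvi" → prefix "sarrun" already present; 2 new (v, i)
  "lintamor" → prefix "lintam" already present; 2 new (o, r)
  "vi" → prefix "v" already present; 1 new (i)
  "nero" → 4 new (n, e, r, o)
  "linrun" → prefix "lin" already present; 3 new (r, u, n)
Total nodes = 7 + 11 + 9 + 7 + 6 + 2 + 5 + 2 + 4 + 5 + 2 + 2 + 2 + 1 + 4 + 3 = 72

72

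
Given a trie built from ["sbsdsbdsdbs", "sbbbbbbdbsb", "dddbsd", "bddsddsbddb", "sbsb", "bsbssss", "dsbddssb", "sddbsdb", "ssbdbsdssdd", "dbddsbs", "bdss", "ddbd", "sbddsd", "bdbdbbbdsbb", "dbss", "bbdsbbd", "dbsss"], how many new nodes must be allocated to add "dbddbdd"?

3

The longest prefix of "dbddbdd" already in the trie is "dbdd" (length 4).
New nodes needed: |"dbddbdd"| − 4 = 7 − 4 = 3.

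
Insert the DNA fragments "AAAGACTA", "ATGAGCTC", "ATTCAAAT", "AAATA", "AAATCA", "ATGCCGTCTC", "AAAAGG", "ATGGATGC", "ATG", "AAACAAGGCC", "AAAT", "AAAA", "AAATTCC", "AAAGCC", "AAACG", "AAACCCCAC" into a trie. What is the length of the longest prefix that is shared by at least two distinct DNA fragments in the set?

Equivalently: take the maximum, over all pairs, of their longest common prefix length.
e.g. "AAAA" and "AAAAGG" share the prefix "AAAA" of length 4; no pair shares a longer one.
Longest shared-prefix length: 4

4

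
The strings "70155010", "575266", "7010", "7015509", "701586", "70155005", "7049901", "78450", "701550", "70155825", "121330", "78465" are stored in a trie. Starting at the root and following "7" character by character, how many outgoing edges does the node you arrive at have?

Follow the path "7" to its node, then look at its outgoing edges.
Characters that immediately follow "7" among the stored strings: {0, 8}.
That node has 2 child edges.

2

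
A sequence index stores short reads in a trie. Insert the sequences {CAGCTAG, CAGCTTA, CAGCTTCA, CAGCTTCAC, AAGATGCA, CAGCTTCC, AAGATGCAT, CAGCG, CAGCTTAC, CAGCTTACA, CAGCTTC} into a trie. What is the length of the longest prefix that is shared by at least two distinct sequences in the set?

8

The deepest shared node is where two words last agree before diverging.
e.g. "AAGATGCA" and "AAGATGCAT" share the prefix "AAGATGCA" of length 8; no pair shares a longer one.
Longest shared-prefix length: 8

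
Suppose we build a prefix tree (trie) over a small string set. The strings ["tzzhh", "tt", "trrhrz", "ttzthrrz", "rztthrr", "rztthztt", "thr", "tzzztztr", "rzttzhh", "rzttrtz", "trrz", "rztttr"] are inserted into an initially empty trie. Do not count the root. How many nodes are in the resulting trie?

Insert word by word; a character creates a node only if that edge doesn't already exist:
  "tzzhh" → 5 new (t, z, z, h, h)
  "tt" → prefix "t" already present; 1 new (t)
  "trrhrz" → prefix "t" already present; 5 new (r, r, h, r, z)
  "ttzthrrz" → prefix "tt" already present; 6 new (z, t, h, r, r, z)
  "rztthrr" → 7 new (r, z, t, t, h, r, r)
  "rztthztt" → prefix "rztth" already present; 3 new (z, t, t)
  "thr" → prefix "t" already present; 2 new (h, r)
  "tzzztztr" → prefix "tzz" already present; 5 new (z, t, z, t, r)
  "rzttzhh" → prefix "rztt" already present; 3 new (z, h, h)
  "rzttrtz" → prefix "rztt" already present; 3 new (r, t, z)
  "trrz" → prefix "trr" already present; 1 new (z)
  "rztttr" → prefix "rztt" already present; 2 new (t, r)
Total nodes = 5 + 1 + 5 + 6 + 7 + 3 + 2 + 5 + 3 + 3 + 1 + 2 = 43

43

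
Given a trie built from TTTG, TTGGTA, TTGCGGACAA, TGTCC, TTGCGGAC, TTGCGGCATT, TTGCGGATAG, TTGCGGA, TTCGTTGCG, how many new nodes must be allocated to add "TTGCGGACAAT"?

Walking "TTGCGGACAAT" from the root, the first 10 characters ("TTGCGGACAA") follow existing edges; "T" is the first miss.
So 11 − 10 = 1 new nodes.

1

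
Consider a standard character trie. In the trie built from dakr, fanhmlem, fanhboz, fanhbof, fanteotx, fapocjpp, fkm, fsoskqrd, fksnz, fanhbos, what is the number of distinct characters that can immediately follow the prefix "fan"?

Follow the path "fan" to its node, then look at its outgoing edges.
Characters that immediately follow "fan" among the stored strings: {h, t}.
That node has 2 child edges.

2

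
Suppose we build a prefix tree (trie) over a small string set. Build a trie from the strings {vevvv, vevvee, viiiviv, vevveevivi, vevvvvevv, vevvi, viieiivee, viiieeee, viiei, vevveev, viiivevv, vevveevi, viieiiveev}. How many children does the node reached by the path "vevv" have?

3

Follow the path "vevv" to its node, then look at its outgoing edges.
Distinct next characters after "vevv": e, i, v.
That node has 3 child edges.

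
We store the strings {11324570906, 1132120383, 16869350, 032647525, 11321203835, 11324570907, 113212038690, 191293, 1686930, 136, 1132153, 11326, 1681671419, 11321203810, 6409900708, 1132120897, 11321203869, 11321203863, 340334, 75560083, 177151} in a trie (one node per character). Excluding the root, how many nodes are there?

Insert word by word; a character creates a node only if that edge doesn't already exist:
  "11324570906" → 11 new (1, 1, 3, 2, 4, 5, 7, 0, 9, 0, 6)
  "1132120383" → prefix "1132" already present; 6 new (1, 2, 0, 3, 8, 3)
  "16869350" → prefix "1" already present; 7 new (6, 8, 6, 9, 3, 5, 0)
  "032647525" → 9 new (0, 3, 2, 6, 4, 7, 5, 2, 5)
  "11321203835" → prefix "1132120383" already present; 1 new (5)
  "11324570907" → prefix "1132457090" already present; 1 new (7)
  "113212038690" → prefix "113212038" already present; 3 new (6, 9, 0)
  "191293" → prefix "1" already present; 5 new (9, 1, 2, 9, 3)
  "1686930" → prefix "168693" already present; 1 new (0)
  "136" → prefix "1" already present; 2 new (3, 6)
  "1132153" → prefix "11321" already present; 2 new (5, 3)
  "11326" → prefix "1132" already present; 1 new (6)
  "1681671419" → prefix "168" already present; 7 new (1, 6, 7, 1, 4, 1, 9)
  "11321203810" → prefix "113212038" already present; 2 new (1, 0)
  "6409900708" → 10 new (6, 4, 0, 9, 9, 0, 0, 7, 0, 8)
  "1132120897" → prefix "1132120" already present; 3 new (8, 9, 7)
  "11321203869" → prefix "11321203869" already present; 0 new (none)
  "11321203863" → prefix "1132120386" already present; 1 new (3)
  "340334" → 6 new (3, 4, 0, 3, 3, 4)
  "75560083" → 8 new (7, 5, 5, 6, 0, 0, 8, 3)
  "177151" → prefix "1" already present; 5 new (7, 7, 1, 5, 1)
Total nodes = 11 + 6 + 7 + 9 + 1 + 1 + 3 + 5 + 1 + 2 + 2 + 1 + 7 + 2 + 10 + 3 + 0 + 1 + 6 + 8 + 5 = 91

91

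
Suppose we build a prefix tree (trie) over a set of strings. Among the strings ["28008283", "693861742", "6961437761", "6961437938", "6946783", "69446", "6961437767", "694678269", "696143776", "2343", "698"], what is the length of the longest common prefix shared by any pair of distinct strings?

Look for the deepest trie node that still has at least two words in its subtree.
"696143776" and "6961437761" agree on "696143776" (9 characters) before diverging; nothing deeper is shared.
Longest shared-prefix length: 9

9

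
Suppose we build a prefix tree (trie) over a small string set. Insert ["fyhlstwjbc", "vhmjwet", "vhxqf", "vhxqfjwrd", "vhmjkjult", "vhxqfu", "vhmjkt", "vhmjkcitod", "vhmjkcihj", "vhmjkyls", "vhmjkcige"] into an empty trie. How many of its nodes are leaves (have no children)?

10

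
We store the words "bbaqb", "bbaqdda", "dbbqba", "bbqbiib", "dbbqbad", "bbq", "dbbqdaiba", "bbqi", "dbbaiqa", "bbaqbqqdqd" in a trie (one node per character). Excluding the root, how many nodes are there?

35

Trie structure (* marks end of a word):
(root)
├─ b
│  └─ b
│     ├─ a
│     │  └─ q
│     │     ├─ b *
│     │     │  └─ q
│     │     │     └─ q
│     │     │        └─ d
│     │     │           └─ q
│     │     │              └─ d *
│     │     └─ d
│     │        └─ d
│     │           └─ a *
│     └─ q *
│        ├─ b
│        │  └─ i
│        │     └─ i
│        │        └─ b *
│        └─ i *
└─ d
   └─ b
      └─ b
         ├─ a
         │  └─ i
         │     └─ q
         │        └─ a *
         └─ q
            ├─ b
            │  └─ a *
            │     └─ d *
            └─ d
               └─ a
                  └─ i
                     └─ b
                        └─ a *
Counting every labelled node above: 35.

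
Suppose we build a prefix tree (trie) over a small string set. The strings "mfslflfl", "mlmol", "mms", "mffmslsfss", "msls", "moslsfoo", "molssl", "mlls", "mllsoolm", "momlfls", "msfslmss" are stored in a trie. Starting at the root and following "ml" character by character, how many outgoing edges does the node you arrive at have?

2

The children of the "ml" node are the distinct next characters among strings starting with "ml".
Distinct next characters after "ml": l, m.
That node has 2 child edges.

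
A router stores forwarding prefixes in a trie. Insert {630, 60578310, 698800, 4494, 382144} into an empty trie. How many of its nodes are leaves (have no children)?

A leaf is a node with no children — equivalently, the end of a word that is not a proper prefix of any other stored word.
Those words: "382144", "4494", "60578310", "630", "698800"
Leaf count: 5

5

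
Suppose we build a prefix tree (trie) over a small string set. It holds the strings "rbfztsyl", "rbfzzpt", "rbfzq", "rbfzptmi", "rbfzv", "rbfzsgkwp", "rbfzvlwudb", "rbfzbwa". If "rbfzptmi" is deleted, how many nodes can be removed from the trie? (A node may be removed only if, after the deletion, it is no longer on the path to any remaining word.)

4

After clearing the end-marker at "rbfzptmi", prune upward until reaching a node still needed by another word.
The suffix "ptmi" (4 nodes) is used only by "rbfzptmi"; the node for "rbfz" still has the child "t", so pruning stops there.
Nodes removed: 4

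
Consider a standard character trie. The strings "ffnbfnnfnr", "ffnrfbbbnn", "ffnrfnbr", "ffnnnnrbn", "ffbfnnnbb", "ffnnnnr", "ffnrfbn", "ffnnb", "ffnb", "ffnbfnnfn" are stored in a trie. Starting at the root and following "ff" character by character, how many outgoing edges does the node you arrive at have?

2

Follow the path "ff" to its node, then look at its outgoing edges.
Distinct next characters after "ff": b, n.
That node has 2 child edges.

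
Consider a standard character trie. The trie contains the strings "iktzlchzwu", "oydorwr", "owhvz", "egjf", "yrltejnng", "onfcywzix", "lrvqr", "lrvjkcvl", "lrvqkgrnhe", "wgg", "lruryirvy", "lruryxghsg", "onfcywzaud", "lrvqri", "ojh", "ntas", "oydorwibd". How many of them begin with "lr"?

6

Filter for entries beginning with "lr":
Words under "lr": lruryirvy, lruryxghsg, lrvjkcvl, lrvqkgrnhe, lrvqr, lrvqri
Count: 6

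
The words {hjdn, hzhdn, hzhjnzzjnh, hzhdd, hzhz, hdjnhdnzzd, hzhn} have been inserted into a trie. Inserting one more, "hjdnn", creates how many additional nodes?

"hjdn" is already a path in the trie; the remaining "n" must be added.
Each of the 1 remaining characters creates one node.

1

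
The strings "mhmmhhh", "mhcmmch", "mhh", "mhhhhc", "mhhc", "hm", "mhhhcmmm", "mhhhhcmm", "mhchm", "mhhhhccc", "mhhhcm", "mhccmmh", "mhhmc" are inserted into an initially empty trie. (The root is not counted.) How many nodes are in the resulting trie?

Trie structure (* marks end of a word):
(root)
├─ h
│  └─ m *
└─ m
   └─ h
      ├─ c
      │  ├─ c
      │  │  └─ m
      │  │     └─ m
      │  │        └─ h *
      │  ├─ h
      │  │  └─ m *
      │  └─ m
      │     └─ m
      │        └─ c
      │           └─ h *
      ├─ h *
      │  ├─ c *
      │  ├─ h
      │  │  ├─ c
      │  │  │  └─ m *
      │  │  │     └─ m
      │  │  │        └─ m *
      │  │  └─ h
      │  │     └─ c *
      │  │        ├─ c
      │  │        │  └─ c *
      │  │        └─ m
      │  │           └─ m *
      │  └─ m
      │     └─ c *
      └─ m
         └─ m
            └─ h
               └─ h
                  └─ h *
Counting every labelled node above: 35.

35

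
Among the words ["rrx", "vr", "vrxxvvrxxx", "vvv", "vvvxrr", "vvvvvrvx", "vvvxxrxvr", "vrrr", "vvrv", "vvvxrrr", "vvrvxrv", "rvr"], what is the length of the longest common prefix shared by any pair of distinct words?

6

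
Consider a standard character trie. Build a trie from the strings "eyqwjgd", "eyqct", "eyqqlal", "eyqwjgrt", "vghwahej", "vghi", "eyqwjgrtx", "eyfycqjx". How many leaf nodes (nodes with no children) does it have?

A leaf is a node with no children — equivalently, the end of a word that is not a proper prefix of any other stored word.
Those words: "eyfycqjx", "eyqct", "eyqqlal", "eyqwjgd", "eyqwjgrtx", "vghi", "vghwahej"
Leaf count: 7

7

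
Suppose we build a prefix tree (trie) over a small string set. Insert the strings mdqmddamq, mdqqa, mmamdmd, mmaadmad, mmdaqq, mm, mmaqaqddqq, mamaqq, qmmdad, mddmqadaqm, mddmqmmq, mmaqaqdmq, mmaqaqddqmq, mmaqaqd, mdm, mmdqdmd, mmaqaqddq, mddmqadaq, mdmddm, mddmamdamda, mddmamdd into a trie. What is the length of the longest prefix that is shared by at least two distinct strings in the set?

Look for the deepest trie node that still has at least two words in its subtree.
e.g. "mddmqadaq" and "mddmqadaqm" share the prefix "mddmqadaq" of length 9; no pair shares a longer one.
Longest shared-prefix length: 9

9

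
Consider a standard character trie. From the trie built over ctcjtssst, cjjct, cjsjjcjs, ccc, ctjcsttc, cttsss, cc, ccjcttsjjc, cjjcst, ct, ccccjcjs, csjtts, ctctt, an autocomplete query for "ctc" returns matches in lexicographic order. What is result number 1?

Filter for "ctc…" and sort: "ctcjtssst", "ctctt"
Position 1: ctcjtssst

ctcjtssst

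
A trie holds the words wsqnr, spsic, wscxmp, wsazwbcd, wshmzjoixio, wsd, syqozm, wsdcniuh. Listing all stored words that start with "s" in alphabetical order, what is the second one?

Words with prefix "s", in lexicographic order: "spsic", "syqozm"
Position 2: syqozm

syqozm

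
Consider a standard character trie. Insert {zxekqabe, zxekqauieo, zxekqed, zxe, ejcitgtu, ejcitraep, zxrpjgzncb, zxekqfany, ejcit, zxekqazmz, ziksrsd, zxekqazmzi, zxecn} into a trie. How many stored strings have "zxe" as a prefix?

8

Traverse to the node for "zxe", then collect every word in that subtree.
Words under "zxe": zxe, zxecn, zxekqabe, zxekqauieo, zxekqazmz, zxekqazmzi, zxekqed, zxekqfany
Count: 8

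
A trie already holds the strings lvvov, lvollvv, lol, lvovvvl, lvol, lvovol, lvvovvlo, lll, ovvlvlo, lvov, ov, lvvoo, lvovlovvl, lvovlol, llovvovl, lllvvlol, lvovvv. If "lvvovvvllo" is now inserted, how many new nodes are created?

4

"lvvovv" is already a path in the trie; the remaining "vllo" must be added.
So 10 − 6 = 4 new nodes.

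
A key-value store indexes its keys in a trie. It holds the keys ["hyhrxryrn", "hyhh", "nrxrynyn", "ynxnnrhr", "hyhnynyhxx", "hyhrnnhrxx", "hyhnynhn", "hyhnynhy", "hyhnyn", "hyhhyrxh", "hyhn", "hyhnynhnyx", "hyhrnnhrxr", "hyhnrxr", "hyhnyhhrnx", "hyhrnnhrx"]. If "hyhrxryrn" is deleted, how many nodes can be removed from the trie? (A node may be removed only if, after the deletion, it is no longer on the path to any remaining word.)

After clearing the end-marker at "hyhrxryrn", prune upward until reaching a node still needed by another word.
The suffix "xryrn" (5 nodes) is used only by "hyhrxryrn"; the node for "hyhr" still has the child "n", so pruning stops there.
Nodes removed: 5

5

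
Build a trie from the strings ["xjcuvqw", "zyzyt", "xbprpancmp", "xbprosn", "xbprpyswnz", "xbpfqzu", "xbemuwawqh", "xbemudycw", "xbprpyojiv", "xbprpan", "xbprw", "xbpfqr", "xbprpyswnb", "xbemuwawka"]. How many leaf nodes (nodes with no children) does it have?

Leaves are exactly the stored words that no other stored word extends.
Those words: "xbemudycw", "xbemuwawka", "xbemuwawqh", "xbpfqr", "xbpfqzu", "xbprosn", "xbprpancmp", "xbprpyojiv", "xbprpyswnb", "xbprpyswnz", "xbprw", "xjcuvqw", "zyzyt"
Leaf count: 13

13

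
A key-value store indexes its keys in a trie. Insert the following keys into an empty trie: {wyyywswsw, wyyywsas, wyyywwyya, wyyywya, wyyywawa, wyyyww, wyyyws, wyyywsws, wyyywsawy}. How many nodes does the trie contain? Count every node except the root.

Count nodes per top-level branch (shared prefixes stored once):
  'w'-branch (wyyywawa, wyyyws, wyyywsas, wyyywsawy, wyyywsws, wyyywswsw, wyyyww, wyyywwyya, wyyywya): 22 nodes
Sum: 22

22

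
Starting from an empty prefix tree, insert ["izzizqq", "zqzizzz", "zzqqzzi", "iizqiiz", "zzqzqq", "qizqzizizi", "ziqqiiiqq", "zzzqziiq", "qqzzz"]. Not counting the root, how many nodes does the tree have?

Count nodes per top-level branch (shared prefixes stored once):
  'i'-branch (iizqiiz, izzizqq): 13 nodes
  'q'-branch (qizqzizizi, qqzzz): 14 nodes
  'z'-branch (ziqqiiiqq, zqzizzz, zzqqzzi, zzqzqq, zzzqziiq): 30 nodes
Sum: 57

57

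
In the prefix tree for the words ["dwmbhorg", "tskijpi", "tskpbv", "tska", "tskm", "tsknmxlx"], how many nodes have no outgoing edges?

6

A leaf is a node with no children — equivalently, the end of a word that is not a proper prefix of any other stored word.
Those words: "dwmbhorg", "tska", "tskijpi", "tskm", "tsknmxlx", "tskpbv"
Leaf count: 6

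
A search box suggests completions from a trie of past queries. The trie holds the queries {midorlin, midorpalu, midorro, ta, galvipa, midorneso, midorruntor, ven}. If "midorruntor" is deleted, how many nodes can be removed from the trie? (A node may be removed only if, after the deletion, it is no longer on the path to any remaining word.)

5

After clearing the end-marker at "midorruntor", prune upward until reaching a node still needed by another word.
The suffix "untor" (5 nodes) is used only by "midorruntor"; the node for "midorr" still has the child "o", so pruning stops there.
Nodes removed: 5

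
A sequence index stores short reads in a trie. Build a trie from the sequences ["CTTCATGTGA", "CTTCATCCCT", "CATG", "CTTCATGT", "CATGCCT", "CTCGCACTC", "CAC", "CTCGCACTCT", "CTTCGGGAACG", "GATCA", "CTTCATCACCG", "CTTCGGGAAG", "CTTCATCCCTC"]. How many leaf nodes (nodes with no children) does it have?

9

A leaf is a node with no children — equivalently, the end of a word that is not a proper prefix of any other stored word.
Those words: "CAC", "CATGCCT", "CTCGCACTCT", "CTTCATCACCG", "CTTCATCCCTC", "CTTCATGTGA", "CTTCGGGAACG", "CTTCGGGAAG", "GATCA"
Leaf count: 9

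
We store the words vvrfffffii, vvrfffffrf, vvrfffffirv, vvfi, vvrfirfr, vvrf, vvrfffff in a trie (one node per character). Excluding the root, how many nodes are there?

Count nodes per top-level branch (shared prefixes stored once):
  'v'-branch (vvfi, vvrf, vvrfffff, vvrfffffii, vvrfffffirv, vvrfffffrf, vvrfirfr): 20 nodes
Sum: 20

20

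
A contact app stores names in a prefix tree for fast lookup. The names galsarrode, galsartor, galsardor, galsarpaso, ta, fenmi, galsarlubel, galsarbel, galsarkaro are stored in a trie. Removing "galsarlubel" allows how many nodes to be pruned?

5

Walk "galsarlubel" from the leaf back toward the root, removing each node that no remaining word uses.
The suffix "lubel" (5 nodes) is used only by "galsarlubel"; the node for "galsar" still has the child "r", so pruning stops there.
Nodes removed: 5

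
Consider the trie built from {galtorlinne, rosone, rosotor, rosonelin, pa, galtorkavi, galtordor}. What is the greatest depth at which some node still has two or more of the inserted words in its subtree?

6

Equivalently: take the maximum, over all pairs, of their longest common prefix length.
e.g. "galtordor" and "galtorkavi" share the prefix "galtor" of length 6; no pair shares a longer one.
Longest shared-prefix length: 6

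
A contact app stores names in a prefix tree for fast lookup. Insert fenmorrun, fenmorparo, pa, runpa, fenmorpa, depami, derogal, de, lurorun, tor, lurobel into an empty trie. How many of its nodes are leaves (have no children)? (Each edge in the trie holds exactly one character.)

9

A leaf is a node with no children — equivalently, the end of a word that is not a proper prefix of any other stored word.
Those words: "depami", "derogal", "fenmorparo", "fenmorrun", "lurobel", "lurorun", "pa", "runpa", "tor"
Leaf count: 9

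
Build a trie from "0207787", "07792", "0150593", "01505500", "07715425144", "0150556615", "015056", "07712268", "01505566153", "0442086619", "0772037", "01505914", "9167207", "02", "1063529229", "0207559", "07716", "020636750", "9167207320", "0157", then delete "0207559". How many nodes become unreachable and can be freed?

A node on "0207559"'s path can go only if nothing else ends at it or branches off below it.
The suffix "559" (3 nodes) is used only by "0207559"; the node for "0207" still has the child "7", so pruning stops there.
Nodes removed: 3

3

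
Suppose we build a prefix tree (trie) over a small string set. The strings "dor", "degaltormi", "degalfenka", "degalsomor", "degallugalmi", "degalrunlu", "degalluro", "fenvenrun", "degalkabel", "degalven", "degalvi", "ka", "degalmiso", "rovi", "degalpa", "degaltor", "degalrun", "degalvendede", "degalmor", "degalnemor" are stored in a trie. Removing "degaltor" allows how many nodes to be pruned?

0

A node on "degaltor"'s path can go only if nothing else ends at it or branches off below it.
Every node on "degaltor" is still needed (e.g. by "degaltormi"), so nothing is freed.
Nodes removed: 0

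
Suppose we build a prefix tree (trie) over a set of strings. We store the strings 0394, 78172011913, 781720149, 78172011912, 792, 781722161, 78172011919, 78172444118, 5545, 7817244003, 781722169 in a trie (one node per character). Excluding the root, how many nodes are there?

Trie structure (* marks end of a word):
(root)
├─ 0
│  └─ 3
│     └─ 9
│        └─ 4 *
├─ 5
│  └─ 5
│     └─ 4
│        └─ 5 *
└─ 7
   ├─ 8
   │  └─ 1
   │     └─ 7
   │        └─ 2
   │           ├─ 0
   │           │  └─ 1
   │           │     ├─ 1
   │           │     │  └─ 9
   │           │     │     └─ 1
   │           │     │        ├─ 2 *
   │           │     │        ├─ 3 *
   │           │     │        └─ 9 *
   │           │     └─ 4
   │           │        └─ 9 *
   │           ├─ 2
   │           │  └─ 1
   │           │     └─ 6
   │           │        ├─ 1 *
   │           │        └─ 9 *
   │           └─ 4
   │              └─ 4
   │                 ├─ 0
   │                 │  └─ 0
   │                 │     └─ 3 *
   │                 └─ 4
   │                    └─ 1
   │                       └─ 1
   │                          └─ 8 *
   └─ 9
      └─ 2 *
Counting every labelled node above: 39.

39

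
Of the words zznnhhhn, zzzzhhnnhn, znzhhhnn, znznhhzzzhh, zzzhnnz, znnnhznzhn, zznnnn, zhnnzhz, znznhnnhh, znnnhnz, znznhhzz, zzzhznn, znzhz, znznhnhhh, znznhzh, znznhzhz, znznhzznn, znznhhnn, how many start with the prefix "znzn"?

8

Walk to "znzn"; the words in its subtree are exactly those with that prefix.
Words under "znzn": znznhhnn, znznhhzz, znznhhzzzhh, znznhnhhh, znznhnnhh, znznhzh, znznhzhz, znznhzznn
Count: 8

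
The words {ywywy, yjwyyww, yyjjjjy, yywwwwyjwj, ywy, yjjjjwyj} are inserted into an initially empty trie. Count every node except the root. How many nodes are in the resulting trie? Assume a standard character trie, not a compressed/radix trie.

Count nodes per top-level branch (shared prefixes stored once):
  'y'-branch (yjjjjwyj, yjwyyww, ywy, ywywy, yyjjjjy, yywwwwyjwj): 31 nodes
Sum: 31

31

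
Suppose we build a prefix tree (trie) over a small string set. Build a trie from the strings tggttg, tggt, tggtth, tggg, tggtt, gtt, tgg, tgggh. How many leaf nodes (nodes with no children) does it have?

4

A leaf is a node with no children — equivalently, the end of a word that is not a proper prefix of any other stored word.
Those words: "gtt", "tgggh", "tggttg", "tggtth"
Leaf count: 4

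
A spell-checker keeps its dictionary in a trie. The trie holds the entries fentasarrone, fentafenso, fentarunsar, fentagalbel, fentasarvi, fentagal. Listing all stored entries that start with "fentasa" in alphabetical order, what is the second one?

fentasarvi

Words with prefix "fentasa", in lexicographic order: "fentasarrone", "fentasarvi"
Position 2: fentasarvi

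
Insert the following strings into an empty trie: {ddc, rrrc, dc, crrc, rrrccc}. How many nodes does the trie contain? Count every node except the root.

14

Count nodes per top-level branch (shared prefixes stored once):
  'c'-branch (crrc): 4 nodes
  'd'-branch (dc, ddc): 4 nodes
  'r'-branch (rrrc, rrrccc): 6 nodes
Sum: 14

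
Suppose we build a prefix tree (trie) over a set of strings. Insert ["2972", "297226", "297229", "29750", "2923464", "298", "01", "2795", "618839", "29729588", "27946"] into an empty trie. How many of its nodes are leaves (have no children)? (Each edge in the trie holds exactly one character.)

10

Leaves are exactly the stored words that no other stored word extends.
Those words: "01", "27946", "2795", "2923464", "297226", "297229", "29729588", "29750", "298", "618839"
Leaf count: 10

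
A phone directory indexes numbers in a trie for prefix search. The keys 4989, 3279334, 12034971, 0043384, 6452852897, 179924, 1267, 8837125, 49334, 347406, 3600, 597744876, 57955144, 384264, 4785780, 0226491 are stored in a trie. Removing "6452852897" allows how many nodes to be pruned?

A node on "6452852897"'s path can go only if nothing else ends at it or branches off below it.
No other word shares any prefix with "6452852897", so all 10 of its nodes go.
Nodes removed: 10

10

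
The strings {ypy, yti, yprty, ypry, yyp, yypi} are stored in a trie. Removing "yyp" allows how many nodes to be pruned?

0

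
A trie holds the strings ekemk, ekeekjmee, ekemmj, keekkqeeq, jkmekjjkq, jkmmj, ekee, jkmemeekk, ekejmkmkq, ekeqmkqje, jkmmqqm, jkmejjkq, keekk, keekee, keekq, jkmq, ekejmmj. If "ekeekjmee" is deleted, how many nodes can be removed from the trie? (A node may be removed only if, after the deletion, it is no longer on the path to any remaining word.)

Walk "ekeekjmee" from the leaf back toward the root, removing each node that no remaining word uses.
The suffix "kjmee" (5 nodes) is used only by "ekeekjmee"; "ekee" is itself a stored word, so pruning stops there.
Nodes removed: 5

5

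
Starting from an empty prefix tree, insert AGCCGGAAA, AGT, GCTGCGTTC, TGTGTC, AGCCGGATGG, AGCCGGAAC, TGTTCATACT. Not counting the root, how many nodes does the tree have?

Trace insertions, counting only characters that open a new branch:
  "AGCCGGAAA" → 9 new (A, G, C, C, G, G, A, A, A)
  "AGT" → prefix "AG" already present; 1 new (T)
  "GCTGCGTTC" → 9 new (G, C, T, G, C, G, T, T, C)
  "TGTGTC" → 6 new (T, G, T, G, T, C)
  "AGCCGGATGG" → prefix "AGCCGGA" already present; 3 new (T, G, G)
  "AGCCGGAAC" → prefix "AGCCGGAA" already present; 1 new (C)
  "TGTTCATACT" → prefix "TGT" already present; 7 new (T, C, A, T, A, C, T)
Total nodes = 9 + 1 + 9 + 6 + 3 + 1 + 7 = 36

36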